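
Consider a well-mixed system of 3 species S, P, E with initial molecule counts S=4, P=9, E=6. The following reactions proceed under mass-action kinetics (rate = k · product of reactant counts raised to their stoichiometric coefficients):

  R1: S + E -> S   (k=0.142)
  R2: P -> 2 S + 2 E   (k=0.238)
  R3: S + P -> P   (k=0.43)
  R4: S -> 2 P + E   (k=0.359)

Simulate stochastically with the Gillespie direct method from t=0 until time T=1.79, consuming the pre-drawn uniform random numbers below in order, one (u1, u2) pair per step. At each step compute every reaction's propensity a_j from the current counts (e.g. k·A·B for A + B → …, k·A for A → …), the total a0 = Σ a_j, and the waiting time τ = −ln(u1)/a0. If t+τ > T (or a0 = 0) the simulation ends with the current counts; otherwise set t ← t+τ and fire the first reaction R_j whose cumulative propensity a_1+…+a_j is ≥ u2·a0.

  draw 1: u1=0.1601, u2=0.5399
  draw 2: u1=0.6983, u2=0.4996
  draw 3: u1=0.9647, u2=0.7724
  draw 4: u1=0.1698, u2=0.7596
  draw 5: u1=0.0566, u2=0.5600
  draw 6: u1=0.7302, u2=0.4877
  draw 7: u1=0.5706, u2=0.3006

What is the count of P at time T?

t=0.000: S=4 P=9 E=6
Draw 1: a1=3.408, a2=2.142, a3=15.480, a4=1.436, a0=22.466; τ=−ln(0.1601)/22.466=0.082 → t=0.082; u2·a0=0.5399·22.466=12.129; a1+a2=5.550 < 12.129 ≤ a1+…+a3=21.030 → R3 fires; S=3 P=9 E=6
Draw 2: a1=2.556, a2=2.142, a3=11.610, a4=1.077, a0=17.385; τ=−ln(0.6983)/17.385=0.021 → t=0.102; u2·a0=0.4996·17.385=8.686; a1+a2=4.698 < 8.686 ≤ a1+…+a3=16.308 → R3 fires; S=2 P=9 E=6
Draw 3: a1=1.704, a2=2.142, a3=7.740, a4=0.718, a0=12.304; τ=−ln(0.9647)/12.304=0.003 → t=0.105; u2·a0=0.7724·12.304=9.504; a1+a2=3.846 < 9.504 ≤ a1+…+a3=11.586 → R3 fires; S=1 P=9 E=6
Draw 4: a1=0.852, a2=2.142, a3=3.870, a4=0.359, a0=7.223; τ=−ln(0.1698)/7.223=0.245 → t=0.351; u2·a0=0.7596·7.223=5.487; a1+a2=2.994 < 5.487 ≤ a1+…+a3=6.864 → R3 fires; S=0 P=9 E=6
Draw 5: a1=0.000, a2=2.142, a3=0.000, a4=0.000, a0=2.142; τ=−ln(0.0566)/2.142=1.341 → t=1.691; u2·a0=0.5600·2.142=1.200; a1=0.000 < 1.200 ≤ a1+a2=2.142 → R2 fires; S=2 P=8 E=8
Draw 6: a1=2.272, a2=1.904, a3=6.880, a4=0.718, a0=11.774; τ=−ln(0.7302)/11.774=0.027 → t=1.718; u2·a0=0.4877·11.774=5.742; a1+a2=4.176 < 5.742 ≤ a1+…+a3=11.056 → R3 fires; S=1 P=8 E=8
Draw 7: a1=1.136, a2=1.904, a3=3.440, a4=0.359, a0=6.839; τ=−ln(0.5706)/6.839=0.082 → t=1.800 > T=1.79: stop.
Read off P at T=1.79: 8

P at T = 8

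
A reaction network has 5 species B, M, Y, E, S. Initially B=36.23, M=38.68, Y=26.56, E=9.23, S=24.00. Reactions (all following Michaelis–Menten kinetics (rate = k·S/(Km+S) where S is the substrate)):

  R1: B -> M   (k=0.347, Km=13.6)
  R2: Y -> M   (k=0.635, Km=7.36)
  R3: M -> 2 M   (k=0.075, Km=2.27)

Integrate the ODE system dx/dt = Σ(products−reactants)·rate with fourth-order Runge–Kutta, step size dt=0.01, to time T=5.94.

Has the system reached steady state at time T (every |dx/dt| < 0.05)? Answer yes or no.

Steady state at T: no

RK4 with dt=0.01: 594 steps to T=5.94. Trajectory (selected grid times):
t=0.00: B=36.23 M=38.68 Y=26.56 E=9.23 S=24.00
t=0.66: B=36.06 M=39.22 Y=26.23 E=9.23 S=24.00
t=1.32: B=35.90 M=39.76 Y=25.91 E=9.23 S=24.00
t=1.98: B=35.73 M=40.30 Y=25.58 E=9.23 S=24.00
t=2.64: B=35.57 M=40.84 Y=25.25 E=9.23 S=24.00
t=3.30: B=35.40 M=41.37 Y=24.93 E=9.23 S=24.00
t=3.96: B=35.23 M=41.91 Y=24.61 E=9.23 S=24.00
t=4.62: B=35.07 M=42.44 Y=24.29 E=9.23 S=24.00
t=5.28: B=34.90 M=42.98 Y=23.96 E=9.23 S=24.00
t=5.94: B=34.74 M=43.51 Y=23.64 E=9.23 S=24.00
Rates at T: R1=0.2494, R2=0.4843, R3=0.0713
dx/dt at T (Σ net stoichiometry × rate): B=-0.2494, M=+0.8049, Y=-0.4843, E=+0.0000, S=+0.0000
Largest |dx/dt| is |+0.8049| (M) ≥ 0.05 → not steady.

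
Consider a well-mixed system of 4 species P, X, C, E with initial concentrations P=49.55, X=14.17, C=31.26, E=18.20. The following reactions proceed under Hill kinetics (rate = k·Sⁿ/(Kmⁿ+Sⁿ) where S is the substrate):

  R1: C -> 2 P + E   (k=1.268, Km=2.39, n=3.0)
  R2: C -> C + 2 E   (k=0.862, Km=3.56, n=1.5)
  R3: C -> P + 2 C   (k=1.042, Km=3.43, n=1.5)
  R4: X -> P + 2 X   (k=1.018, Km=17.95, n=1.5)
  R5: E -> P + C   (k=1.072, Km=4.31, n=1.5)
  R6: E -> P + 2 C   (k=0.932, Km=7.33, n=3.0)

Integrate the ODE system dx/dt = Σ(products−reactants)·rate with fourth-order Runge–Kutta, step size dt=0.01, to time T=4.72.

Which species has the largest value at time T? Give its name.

RK4 with dt=0.01: 472 steps to T=4.72. Trajectory (selected grid times):
t=0.00: P=49.55 X=14.17 C=31.26 E=18.20
t=0.52: P=52.57 X=14.39 C=32.54 E=18.77
t=1.05: P=55.65 X=14.62 C=33.85 E=19.34
t=1.57: P=58.69 X=14.84 C=35.14 E=19.90
t=2.10: P=61.79 X=15.08 C=36.47 E=20.47
t=2.62: P=64.84 X=15.31 C=37.77 E=21.03
t=3.15: P=67.96 X=15.55 C=39.11 E=21.59
t=3.67: P=71.02 X=15.78 C=40.42 E=22.14
t=4.20: P=74.15 X=16.03 C=41.77 E=22.71
t=4.72: P=77.23 X=16.27 C=43.09 E=23.26
At T=4.72: P=77.23 X=16.27 C=43.09 E=23.26; the largest is P.

Dominant species at T: P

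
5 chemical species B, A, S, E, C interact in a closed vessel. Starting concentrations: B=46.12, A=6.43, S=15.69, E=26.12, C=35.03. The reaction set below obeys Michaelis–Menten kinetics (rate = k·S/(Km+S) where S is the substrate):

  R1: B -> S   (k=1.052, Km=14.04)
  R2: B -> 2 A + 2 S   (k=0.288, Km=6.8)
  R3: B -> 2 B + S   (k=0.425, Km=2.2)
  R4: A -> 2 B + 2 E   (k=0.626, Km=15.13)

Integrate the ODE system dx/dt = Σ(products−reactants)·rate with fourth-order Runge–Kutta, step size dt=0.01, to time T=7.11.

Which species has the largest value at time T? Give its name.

Dominant species at T: B

RK4 with dt=0.01: 711 steps to T=7.11. Trajectory (selected grid times):
t=0.00: B=46.12 A=6.43 S=15.69 E=26.12 C=35.03
t=0.79: B=45.90 A=6.68 S=17.04 E=26.42 C=35.03
t=1.58: B=45.70 A=6.92 S=18.40 E=26.73 C=35.03
t=2.37: B=45.50 A=7.16 S=19.75 E=27.04 C=35.03
t=3.16: B=45.31 A=7.39 S=21.10 E=27.36 C=35.03
t=3.95: B=45.12 A=7.63 S=22.45 E=27.69 C=35.03
t=4.74: B=44.95 A=7.85 S=23.80 E=28.02 C=35.03
t=5.53: B=44.78 A=8.08 S=25.15 E=28.36 C=35.03
t=6.32: B=44.61 A=8.30 S=26.49 E=28.71 C=35.03
t=7.11: B=44.46 A=8.52 S=27.84 E=29.07 C=35.03
At T=7.11: B=44.46 A=8.52 S=27.84 E=29.07 C=35.03; the largest is B.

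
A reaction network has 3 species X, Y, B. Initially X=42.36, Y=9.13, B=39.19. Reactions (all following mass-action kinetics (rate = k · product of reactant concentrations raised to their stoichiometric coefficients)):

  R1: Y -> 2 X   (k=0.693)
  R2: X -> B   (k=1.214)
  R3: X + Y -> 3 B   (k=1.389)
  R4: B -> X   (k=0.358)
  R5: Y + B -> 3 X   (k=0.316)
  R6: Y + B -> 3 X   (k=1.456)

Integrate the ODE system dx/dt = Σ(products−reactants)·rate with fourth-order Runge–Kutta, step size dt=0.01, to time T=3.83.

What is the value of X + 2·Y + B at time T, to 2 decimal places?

Check how each reaction changes W = X + 2·Y + B (weight of products minus weight of reactants):
R1: Y -> 2 X: (1·2) − (2·1) = 2 − 2 = 0
R2: X -> B: (1·1) − (1·1) = 1 − 1 = 0
R3: X + Y -> 3 B: (1·3) − (1·1 + 2·1) = 3 − 3 = 0
R4: B -> X: (1·1) − (1·1) = 1 − 1 = 0
R5: Y + B -> 3 X: (1·3) − (2·1 + 1·1) = 3 − 3 = 0
R6: Y + B -> 3 X: (1·3) − (2·1 + 1·1) = 3 − 3 = 0
Every reaction leaves W unchanged, so W is conserved and no simulation is needed: W(T) = W(0) = 42.36 + 2·9.13 + 39.19 = 99.81

Value at T = 99.81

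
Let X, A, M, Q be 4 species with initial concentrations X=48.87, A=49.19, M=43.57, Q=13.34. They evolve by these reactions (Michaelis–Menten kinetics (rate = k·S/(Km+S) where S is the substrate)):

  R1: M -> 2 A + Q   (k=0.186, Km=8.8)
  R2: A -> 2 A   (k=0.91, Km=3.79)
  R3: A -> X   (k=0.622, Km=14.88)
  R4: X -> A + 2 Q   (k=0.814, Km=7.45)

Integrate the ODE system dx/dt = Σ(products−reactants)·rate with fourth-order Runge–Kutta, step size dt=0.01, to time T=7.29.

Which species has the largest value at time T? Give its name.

RK4 with dt=0.01: 729 steps to T=7.29. Trajectory (selected grid times):
t=0.00: X=48.87 A=49.19 M=43.57 Q=13.34
t=0.81: X=48.69 A=50.31 M=43.44 Q=14.61
t=1.62: X=48.50 A=51.43 M=43.32 Q=15.88
t=2.43: X=48.32 A=52.55 M=43.19 Q=17.15
t=3.24: X=48.15 A=53.66 M=43.07 Q=18.41
t=4.05: X=47.97 A=54.78 M=42.94 Q=19.68
t=4.86: X=47.80 A=55.89 M=42.82 Q=20.95
t=5.67: X=47.63 A=57.00 M=42.69 Q=22.21
t=6.48: X=47.46 A=58.11 M=42.57 Q=23.48
t=7.29: X=47.29 A=59.22 M=42.44 Q=24.74
At T=7.29: X=47.29 A=59.22 M=42.44 Q=24.74; the largest is A.

Dominant species at T: A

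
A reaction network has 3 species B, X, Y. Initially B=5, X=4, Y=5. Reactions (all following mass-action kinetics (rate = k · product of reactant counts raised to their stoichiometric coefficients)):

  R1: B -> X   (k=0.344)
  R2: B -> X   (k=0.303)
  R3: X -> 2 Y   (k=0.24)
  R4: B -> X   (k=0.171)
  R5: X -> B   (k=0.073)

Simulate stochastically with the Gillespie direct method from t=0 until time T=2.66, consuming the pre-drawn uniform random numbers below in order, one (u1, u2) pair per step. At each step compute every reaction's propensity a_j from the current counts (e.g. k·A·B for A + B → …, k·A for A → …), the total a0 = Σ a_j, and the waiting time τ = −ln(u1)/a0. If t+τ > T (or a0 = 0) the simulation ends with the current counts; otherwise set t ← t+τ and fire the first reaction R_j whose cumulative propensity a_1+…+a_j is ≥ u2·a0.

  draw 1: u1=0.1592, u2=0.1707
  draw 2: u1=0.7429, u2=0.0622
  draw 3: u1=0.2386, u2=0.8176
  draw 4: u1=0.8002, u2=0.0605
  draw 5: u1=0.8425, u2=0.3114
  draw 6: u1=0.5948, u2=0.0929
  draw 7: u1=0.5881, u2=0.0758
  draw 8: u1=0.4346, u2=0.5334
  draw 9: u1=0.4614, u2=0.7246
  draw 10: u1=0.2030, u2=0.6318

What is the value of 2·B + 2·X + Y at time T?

Check how each reaction changes W = 2·B + 2·X + Y (weight of products minus weight of reactants):
R1: B -> X: (2·1) − (2·1) = 2 − 2 = 0
R2: B -> X: (2·1) − (2·1) = 2 − 2 = 0
R3: X -> 2 Y: (1·2) − (2·1) = 2 − 2 = 0
R4: B -> X: (2·1) − (2·1) = 2 − 2 = 0
R5: X -> B: (2·1) − (2·1) = 2 − 2 = 0
Every reaction leaves W unchanged, so W is conserved and no simulation is needed: W(T) = W(0) = 2·5 + 2·4 + 5 = 23

Value at T = 23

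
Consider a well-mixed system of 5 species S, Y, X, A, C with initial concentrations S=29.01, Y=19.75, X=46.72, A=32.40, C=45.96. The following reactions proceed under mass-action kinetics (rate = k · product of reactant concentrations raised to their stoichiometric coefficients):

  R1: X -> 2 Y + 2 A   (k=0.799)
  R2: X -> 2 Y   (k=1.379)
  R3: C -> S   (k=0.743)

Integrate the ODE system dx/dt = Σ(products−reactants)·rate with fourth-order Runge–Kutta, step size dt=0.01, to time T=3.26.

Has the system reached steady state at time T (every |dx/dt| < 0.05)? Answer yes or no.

RK4 with dt=0.01: 326 steps to T=3.26. Trajectory (selected grid times):
t=0.00: S=29.01 Y=19.75 X=46.72 A=32.40 C=45.96
t=0.36: S=39.80 Y=70.53 X=21.33 A=51.03 C=35.17
t=0.72: S=48.05 Y=93.71 X=9.74 A=59.53 C=26.92
t=1.09: S=54.52 Y=104.49 X=4.35 A=63.49 C=20.45
t=1.45: S=59.32 Y=109.22 X=1.99 A=65.22 C=15.65
t=1.81: S=62.99 Y=111.38 X=0.91 A=66.01 C=11.98
t=2.17: S=65.80 Y=112.36 X=0.41 A=66.37 C=9.17
t=2.54: S=68.01 Y=112.82 X=0.18 A=66.54 C=6.96
t=2.90: S=69.64 Y=113.02 X=0.08 A=66.62 C=5.33
t=3.26: S=70.89 Y=113.11 X=0.04 A=66.65 C=4.08
Rates at T: R1=0.0308, R2=0.0531, R3=3.0299
dx/dt at T (Σ net stoichiometry × rate): S=+3.0299, Y=+0.1679, X=-0.0839, A=+0.0616, C=-3.0299
Largest |dx/dt| is |+3.0299| (S) ≥ 0.05 → not steady.

Steady state at T: no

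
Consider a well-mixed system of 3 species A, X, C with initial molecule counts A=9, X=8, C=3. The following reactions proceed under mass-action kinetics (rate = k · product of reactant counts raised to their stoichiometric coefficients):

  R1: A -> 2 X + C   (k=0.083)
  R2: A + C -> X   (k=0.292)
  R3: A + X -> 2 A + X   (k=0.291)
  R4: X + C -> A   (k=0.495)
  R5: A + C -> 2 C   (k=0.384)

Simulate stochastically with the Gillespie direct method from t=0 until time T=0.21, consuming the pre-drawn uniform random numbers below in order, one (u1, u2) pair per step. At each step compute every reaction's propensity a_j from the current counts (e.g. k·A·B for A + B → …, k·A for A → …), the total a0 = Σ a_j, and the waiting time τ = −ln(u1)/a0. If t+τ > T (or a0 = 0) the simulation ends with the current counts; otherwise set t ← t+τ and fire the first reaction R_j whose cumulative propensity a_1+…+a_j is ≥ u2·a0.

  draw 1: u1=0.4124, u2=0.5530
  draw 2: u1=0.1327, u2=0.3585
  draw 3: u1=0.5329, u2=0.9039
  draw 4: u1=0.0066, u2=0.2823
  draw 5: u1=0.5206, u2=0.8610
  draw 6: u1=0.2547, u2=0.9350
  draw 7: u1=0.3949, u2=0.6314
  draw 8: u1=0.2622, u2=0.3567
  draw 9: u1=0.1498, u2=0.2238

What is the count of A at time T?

A at T = 11

t=0.000: A=9 X=8 C=3
Draw 1: a1=0.747, a2=7.884, a3=20.952, a4=11.880, a5=10.368, a0=51.831; τ=−ln(0.4124)/51.831=0.017 → t=0.017; u2·a0=0.5530·51.831=28.663; a1+a2=8.631 < 28.663 ≤ a1+…+a3=29.583 → R3 fires; A=10 X=8 C=3
Draw 2: a1=0.830, a2=8.760, a3=23.280, a4=11.880, a5=11.520, a0=56.270; τ=−ln(0.1327)/56.270=0.036 → t=0.053; u2·a0=0.3585·56.270=20.173; a1+a2=9.590 < 20.173 ≤ a1+…+a3=32.870 → R3 fires; A=11 X=8 C=3
Draw 3: a1=0.913, a2=9.636, a3=25.608, a4=11.880, a5=12.672, a0=60.709; τ=−ln(0.5329)/60.709=0.010 → t=0.063; u2·a0=0.9039·60.709=54.875; a1+…+a4=48.037 < 54.875 ≤ a1+…+a5=60.709 → R5 fires; A=10 X=8 C=4
Draw 4: a1=0.830, a2=11.680, a3=23.280, a4=15.840, a5=15.360, a0=66.990; τ=−ln(0.0066)/66.990=0.075 → t=0.138; u2·a0=0.2823·66.990=18.911; a1+a2=12.510 < 18.911 ≤ a1+…+a3=35.790 → R3 fires; A=11 X=8 C=4
Draw 5: a1=0.913, a2=12.848, a3=25.608, a4=15.840, a5=16.896, a0=72.105; τ=−ln(0.5206)/72.105=0.009 → t=0.147; u2·a0=0.8610·72.105=62.082; a1+…+a4=55.209 < 62.082 ≤ a1+…+a5=72.105 → R5 fires; A=10 X=8 C=5
Draw 6: a1=0.830, a2=14.600, a3=23.280, a4=19.800, a5=19.200, a0=77.710; τ=−ln(0.2547)/77.710=0.018 → t=0.165; u2·a0=0.9350·77.710=72.659; a1+…+a4=58.510 < 72.659 ≤ a1+…+a5=77.710 → R5 fires; A=9 X=8 C=6
Draw 7: a1=0.747, a2=15.768, a3=20.952, a4=23.760, a5=20.736, a0=81.963; τ=−ln(0.3949)/81.963=0.011 → t=0.176; u2·a0=0.6314·81.963=51.751; a1+…+a3=37.467 < 51.751 ≤ a1+…+a4=61.227 → R4 fires; A=10 X=7 C=5
Draw 8: a1=0.830, a2=14.600, a3=20.370, a4=17.325, a5=19.200, a0=72.325; τ=−ln(0.2622)/72.325=0.019 → t=0.195; u2·a0=0.3567·72.325=25.798; a1+a2=15.430 < 25.798 ≤ a1+…+a3=35.800 → R3 fires; A=11 X=7 C=5
Draw 9: a1=0.913, a2=16.060, a3=22.407, a4=17.325, a5=21.120, a0=77.825; τ=−ln(0.1498)/77.825=0.024 → t=0.219 > T=0.21: stop.
Read off A at T=0.21: 11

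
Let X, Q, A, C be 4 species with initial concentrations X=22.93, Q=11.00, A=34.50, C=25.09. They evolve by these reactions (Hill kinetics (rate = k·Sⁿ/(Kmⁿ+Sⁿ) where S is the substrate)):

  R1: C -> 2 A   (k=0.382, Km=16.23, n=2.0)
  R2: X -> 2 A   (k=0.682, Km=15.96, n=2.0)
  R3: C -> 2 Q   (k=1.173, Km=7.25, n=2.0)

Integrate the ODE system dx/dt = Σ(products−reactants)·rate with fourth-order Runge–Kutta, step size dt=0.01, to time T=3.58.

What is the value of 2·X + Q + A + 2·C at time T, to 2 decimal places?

Check how each reaction changes W = 2·X + Q + A + 2·C (weight of products minus weight of reactants):
R1: C -> 2 A: (1·2) − (2·1) = 2 − 2 = 0
R2: X -> 2 A: (1·2) − (2·1) = 2 − 2 = 0
R3: C -> 2 Q: (1·2) − (2·1) = 2 − 2 = 0
Every reaction leaves W unchanged, so W is conserved and no simulation is needed: W(T) = W(0) = 2·22.93 + 11.00 + 34.50 + 2·25.09 = 141.54

Value at T = 141.54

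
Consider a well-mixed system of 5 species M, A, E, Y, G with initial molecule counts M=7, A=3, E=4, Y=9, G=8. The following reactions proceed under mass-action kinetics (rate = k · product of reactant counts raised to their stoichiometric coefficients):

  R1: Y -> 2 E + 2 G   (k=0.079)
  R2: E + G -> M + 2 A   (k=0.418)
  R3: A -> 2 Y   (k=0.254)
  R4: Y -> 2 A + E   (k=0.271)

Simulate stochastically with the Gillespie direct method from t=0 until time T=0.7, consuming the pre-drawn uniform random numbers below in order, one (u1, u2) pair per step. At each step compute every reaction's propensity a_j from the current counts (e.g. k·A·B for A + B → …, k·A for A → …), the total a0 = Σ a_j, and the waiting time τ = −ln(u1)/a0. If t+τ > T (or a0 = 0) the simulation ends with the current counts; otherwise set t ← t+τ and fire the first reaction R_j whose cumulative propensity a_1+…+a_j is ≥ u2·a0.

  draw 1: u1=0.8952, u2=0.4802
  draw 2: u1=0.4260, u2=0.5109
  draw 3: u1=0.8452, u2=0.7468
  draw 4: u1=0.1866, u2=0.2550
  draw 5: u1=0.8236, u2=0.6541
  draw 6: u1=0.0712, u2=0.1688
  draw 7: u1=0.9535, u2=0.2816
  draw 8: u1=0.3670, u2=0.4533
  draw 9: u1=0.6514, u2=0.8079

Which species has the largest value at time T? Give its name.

Dominant species at T: A

t=0.000: M=7 A=3 E=4 Y=9 G=8
Draw 1: a1=0.711, a2=13.376, a3=0.762, a4=2.439, a0=17.288; τ=−ln(0.8952)/17.288=0.006 → t=0.006; u2·a0=0.4802·17.288=8.302; a1=0.711 < 8.302 ≤ a1+a2=14.087 → R2 fires; M=8 A=5 E=3 Y=9 G=7
Draw 2: a1=0.711, a2=8.778, a3=1.270, a4=2.439, a0=13.198; τ=−ln(0.4260)/13.198=0.065 → t=0.071; u2·a0=0.5109·13.198=6.743; a1=0.711 < 6.743 ≤ a1+a2=9.489 → R2 fires; M=9 A=7 E=2 Y=9 G=6
Draw 3: a1=0.711, a2=5.016, a3=1.778, a4=2.439, a0=9.944; τ=−ln(0.8452)/9.944=0.017 → t=0.088; u2·a0=0.7468·9.944=7.426; a1+a2=5.727 < 7.426 ≤ a1+…+a3=7.505 → R3 fires; M=9 A=6 E=2 Y=11 G=6
Draw 4: a1=0.869, a2=5.016, a3=1.524, a4=2.981, a0=10.390; τ=−ln(0.1866)/10.390=0.162 → t=0.250; u2·a0=0.2550·10.390=2.649; a1=0.869 < 2.649 ≤ a1+a2=5.885 → R2 fires; M=10 A=8 E=1 Y=11 G=5
Draw 5: a1=0.869, a2=2.090, a3=2.032, a4=2.981, a0=7.972; τ=−ln(0.8236)/7.972=0.024 → t=0.274; u2·a0=0.6541·7.972=5.214; a1+…+a3=4.991 < 5.214 ≤ a1+…+a4=7.972 → R4 fires; M=10 A=10 E=2 Y=10 G=5
Draw 6: a1=0.790, a2=4.180, a3=2.540, a4=2.710, a0=10.220; τ=−ln(0.0712)/10.220=0.259 → t=0.532; u2·a0=0.1688·10.220=1.725; a1=0.790 < 1.725 ≤ a1+a2=4.970 → R2 fires; M=11 A=12 E=1 Y=10 G=4
Draw 7: a1=0.790, a2=1.672, a3=3.048, a4=2.710, a0=8.220; τ=−ln(0.9535)/8.220=0.006 → t=0.538; u2·a0=0.2816·8.220=2.315; a1=0.790 < 2.315 ≤ a1+a2=2.462 → R2 fires; M=12 A=14 E=0 Y=10 G=3
Draw 8: a1=0.790, a2=0.000, a3=3.556, a4=2.710, a0=7.056; τ=−ln(0.3670)/7.056=0.142 → t=0.680; u2·a0=0.4533·7.056=3.198; a1+a2=0.790 < 3.198 ≤ a1+…+a3=4.346 → R3 fires; M=12 A=13 E=0 Y=12 G=3
Draw 9: a1=0.948, a2=0.000, a3=3.302, a4=3.252, a0=7.502; τ=−ln(0.6514)/7.502=0.057 → t=0.737 > T=0.7: stop.
At T=0.7: M=12 A=13 E=0 Y=12 G=3; the largest is A.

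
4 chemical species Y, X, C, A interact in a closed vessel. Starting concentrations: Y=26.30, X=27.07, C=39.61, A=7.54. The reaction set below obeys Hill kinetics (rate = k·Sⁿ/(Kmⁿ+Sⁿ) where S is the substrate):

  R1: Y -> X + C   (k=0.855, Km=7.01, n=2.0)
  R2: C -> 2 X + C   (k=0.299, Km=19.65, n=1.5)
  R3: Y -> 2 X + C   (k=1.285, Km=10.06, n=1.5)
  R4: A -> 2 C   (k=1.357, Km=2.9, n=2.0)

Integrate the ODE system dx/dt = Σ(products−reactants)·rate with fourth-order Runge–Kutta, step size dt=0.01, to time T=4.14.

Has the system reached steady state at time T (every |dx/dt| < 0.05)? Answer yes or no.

Steady state at T: no

RK4 with dt=0.01: 414 steps to T=4.14. Trajectory (selected grid times):
t=0.00: Y=26.30 X=27.07 C=39.61 A=7.54
t=0.46: Y=25.46 X=28.59 C=41.53 A=7.00
t=0.92: Y=24.62 X=30.11 C=43.42 A=6.48
t=1.38: Y=23.79 X=31.62 C=45.27 A=5.96
t=1.84: Y=22.97 X=33.12 C=47.09 A=5.47
t=2.30: Y=22.16 X=34.60 C=48.85 A=4.99
t=2.76: Y=21.35 X=36.08 C=50.57 A=4.53
t=3.22: Y=20.55 X=37.54 C=52.23 A=4.10
t=3.68: Y=19.77 X=38.99 C=53.82 A=3.70
t=4.14: Y=18.99 X=40.43 C=55.34 A=3.33
Rates at T: R1=0.7524, R2=0.2468, R3=0.9274, R4=0.7720
dx/dt at T (Σ net stoichiometry × rate): Y=-1.6798, X=+3.1008, C=+3.2237, A=-0.7720
Largest |dx/dt| is |+3.2237| (C) ≥ 0.05 → not steady.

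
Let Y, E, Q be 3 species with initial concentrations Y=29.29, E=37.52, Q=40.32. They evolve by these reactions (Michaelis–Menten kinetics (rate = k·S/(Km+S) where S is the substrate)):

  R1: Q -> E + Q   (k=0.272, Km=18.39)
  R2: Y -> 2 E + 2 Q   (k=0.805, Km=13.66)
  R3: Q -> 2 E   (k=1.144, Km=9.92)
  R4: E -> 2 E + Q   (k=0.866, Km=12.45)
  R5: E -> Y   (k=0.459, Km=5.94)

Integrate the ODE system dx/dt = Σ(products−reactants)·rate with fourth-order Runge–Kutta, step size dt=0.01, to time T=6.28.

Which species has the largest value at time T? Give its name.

RK4 with dt=0.01: 628 steps to T=6.28. Trajectory (selected grid times):
t=0.00: Y=29.29 E=37.52 Q=40.32
t=0.70: Y=29.18 E=39.89 Q=40.90
t=1.40: Y=29.08 E=42.26 Q=41.49
t=2.09: Y=28.98 E=44.61 Q=42.07
t=2.79: Y=28.88 E=47.00 Q=42.67
t=3.49: Y=28.79 E=49.39 Q=43.26
t=4.19: Y=28.69 E=51.79 Q=43.86
t=4.88: Y=28.60 E=54.17 Q=44.45
t=5.58: Y=28.51 E=56.58 Q=45.05
t=6.28: Y=28.42 E=59.00 Q=45.66
At T=6.28: Y=28.42 E=59.00 Q=45.66; the largest is E.

Dominant species at T: E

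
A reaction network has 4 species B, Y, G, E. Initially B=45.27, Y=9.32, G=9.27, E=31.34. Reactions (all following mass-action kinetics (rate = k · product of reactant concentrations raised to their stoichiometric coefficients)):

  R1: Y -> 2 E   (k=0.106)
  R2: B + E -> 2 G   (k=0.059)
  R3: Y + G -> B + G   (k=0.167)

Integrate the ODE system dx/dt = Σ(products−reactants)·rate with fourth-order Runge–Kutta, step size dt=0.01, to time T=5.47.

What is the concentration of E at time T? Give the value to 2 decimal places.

E at T = 0.01

RK4 with dt=0.01: 547 steps to T=5.47. Trajectory (selected grid times):
t=0.00: B=45.27 Y=9.32 G=9.27 E=31.34
t=0.61: B=31.04 Y=0.17 G=55.62 E=8.58
t=1.22: B=25.76 Y=0.00 G=66.51 E=3.14
t=1.82: B=23.93 Y=0.00 G=70.17 E=1.31
t=2.43: B=23.18 Y=0.00 G=71.67 E=0.56
t=3.04: B=22.86 Y=0.00 G=72.30 E=0.25
t=3.65: B=22.73 Y=0.00 G=72.58 E=0.11
t=4.25: B=22.67 Y=0.00 G=72.70 E=0.05
t=4.86: B=22.64 Y=0.00 G=72.75 E=0.02
t=5.47: B=22.63 Y=0.00 G=72.77 E=0.01
Read off E at T=5.47: 0.01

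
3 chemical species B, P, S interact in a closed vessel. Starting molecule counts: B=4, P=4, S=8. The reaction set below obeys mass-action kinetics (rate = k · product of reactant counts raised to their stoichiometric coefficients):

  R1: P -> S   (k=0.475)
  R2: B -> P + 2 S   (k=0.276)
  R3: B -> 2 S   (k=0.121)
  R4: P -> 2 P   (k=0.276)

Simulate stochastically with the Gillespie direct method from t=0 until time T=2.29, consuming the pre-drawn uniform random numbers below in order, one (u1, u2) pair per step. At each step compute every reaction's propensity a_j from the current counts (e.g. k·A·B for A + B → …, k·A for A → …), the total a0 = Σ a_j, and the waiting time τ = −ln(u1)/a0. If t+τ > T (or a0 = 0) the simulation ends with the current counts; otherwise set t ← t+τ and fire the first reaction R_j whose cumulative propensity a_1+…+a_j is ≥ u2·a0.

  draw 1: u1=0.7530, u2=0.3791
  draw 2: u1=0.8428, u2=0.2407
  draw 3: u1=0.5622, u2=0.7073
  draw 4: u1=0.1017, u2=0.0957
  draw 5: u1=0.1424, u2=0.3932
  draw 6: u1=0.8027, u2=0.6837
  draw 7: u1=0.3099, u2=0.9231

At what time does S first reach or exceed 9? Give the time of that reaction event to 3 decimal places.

Threshold first reached at t = 0.062

t=0.000: B=4 P=4 S=8
Draw 1: a1=1.900, a2=1.104, a3=0.484, a4=1.104, a0=4.592; τ=−ln(0.7530)/4.592=0.062 → t=0.062; u2·a0=0.3791·4.592=1.741 ≤ a1=1.900 → R1 fires; B=4 P=3 S=9
Draw 2: a1=1.425, a2=1.104, a3=0.484, a4=0.828, a0=3.841; τ=−ln(0.8428)/3.841=0.045 → t=0.106; u2·a0=0.2407·3.841=0.925 ≤ a1=1.425 → R1 fires; B=4 P=2 S=10
Draw 3: a1=0.950, a2=1.104, a3=0.484, a4=0.552, a0=3.090; τ=−ln(0.5622)/3.090=0.186 → t=0.293; u2·a0=0.7073·3.090=2.186; a1+a2=2.054 < 2.186 ≤ a1+…+a3=2.538 → R3 fires; B=3 P=2 S=12
Draw 4: a1=0.950, a2=0.828, a3=0.363, a4=0.552, a0=2.693; τ=−ln(0.1017)/2.693=0.849 → t=1.141; u2·a0=0.0957·2.693=0.258 ≤ a1=0.950 → R1 fires; B=3 P=1 S=13
Draw 5: a1=0.475, a2=0.828, a3=0.363, a4=0.276, a0=1.942; τ=−ln(0.1424)/1.942=1.004 → t=2.145; u2·a0=0.3932·1.942=0.764; a1=0.475 < 0.764 ≤ a1+a2=1.303 → R2 fires; B=2 P=2 S=15
Draw 6: a1=0.950, a2=0.552, a3=0.242, a4=0.552, a0=2.296; τ=−ln(0.8027)/2.296=0.096 → t=2.241; u2·a0=0.6837·2.296=1.570; a1+a2=1.502 < 1.570 ≤ a1+…+a3=1.744 → R3 fires; B=1 P=2 S=17
Draw 7: a1=0.950, a2=0.276, a3=0.121, a4=0.552, a0=1.899; τ=−ln(0.3099)/1.899=0.617 → t=2.858 > T=2.29: stop.
S first becomes ≥ 9 when it reaches 9 at the event at t=0.062.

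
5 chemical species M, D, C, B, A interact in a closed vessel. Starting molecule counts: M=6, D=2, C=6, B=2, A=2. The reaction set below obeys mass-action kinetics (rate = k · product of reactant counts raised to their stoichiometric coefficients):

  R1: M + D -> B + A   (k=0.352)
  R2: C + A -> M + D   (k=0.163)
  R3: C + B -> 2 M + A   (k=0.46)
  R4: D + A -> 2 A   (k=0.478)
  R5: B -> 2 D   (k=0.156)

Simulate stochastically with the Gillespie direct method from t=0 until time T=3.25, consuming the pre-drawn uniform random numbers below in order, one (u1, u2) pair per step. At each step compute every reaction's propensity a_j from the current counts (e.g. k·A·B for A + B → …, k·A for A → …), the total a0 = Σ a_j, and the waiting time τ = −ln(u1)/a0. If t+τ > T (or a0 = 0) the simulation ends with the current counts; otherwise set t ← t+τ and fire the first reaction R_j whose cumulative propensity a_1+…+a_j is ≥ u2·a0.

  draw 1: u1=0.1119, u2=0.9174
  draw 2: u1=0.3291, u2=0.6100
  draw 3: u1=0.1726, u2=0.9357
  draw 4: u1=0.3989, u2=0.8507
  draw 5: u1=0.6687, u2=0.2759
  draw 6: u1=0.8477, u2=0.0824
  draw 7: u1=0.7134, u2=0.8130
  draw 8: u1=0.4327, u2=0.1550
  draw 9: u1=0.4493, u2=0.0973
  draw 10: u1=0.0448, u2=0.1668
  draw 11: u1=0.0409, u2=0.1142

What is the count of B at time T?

t=0.000: M=6 D=2 C=6 B=2 A=2
Draw 1: a1=4.224, a2=1.956, a3=5.520, a4=1.912, a5=0.312, a0=13.924; τ=−ln(0.1119)/13.924=0.157 → t=0.157; u2·a0=0.9174·13.924=12.774; a1+…+a3=11.700 < 12.774 ≤ a1+…+a4=13.612 → R4 fires; M=6 D=1 C=6 B=2 A=3
Draw 2: a1=2.112, a2=2.934, a3=5.520, a4=1.434, a5=0.312, a0=12.312; τ=−ln(0.3291)/12.312=0.090 → t=0.248; u2·a0=0.6100·12.312=7.510; a1+a2=5.046 < 7.510 ≤ a1+…+a3=10.566 → R3 fires; M=8 D=1 C=5 B=1 A=4
Draw 3: a1=2.816, a2=3.260, a3=2.300, a4=1.912, a5=0.156, a0=10.444; τ=−ln(0.1726)/10.444=0.168 → t=0.416; u2·a0=0.9357·10.444=9.772; a1+…+a3=8.376 < 9.772 ≤ a1+…+a4=10.288 → R4 fires; M=8 D=0 C=5 B=1 A=5
Draw 4: a1=0.000, a2=4.075, a3=2.300, a4=0.000, a5=0.156, a0=6.531; τ=−ln(0.3989)/6.531=0.141 → t=0.556; u2·a0=0.8507·6.531=5.556; a1+a2=4.075 < 5.556 ≤ a1+…+a3=6.375 → R3 fires; M=10 D=0 C=4 B=0 A=6
Draw 5: a1=0.000, a2=3.912, a3=0.000, a4=0.000, a5=0.000, a0=3.912; τ=−ln(0.6687)/3.912=0.103 → t=0.659; u2·a0=0.2759·3.912=1.079; a1=0.000 < 1.079 ≤ a1+a2=3.912 → R2 fires; M=11 D=1 C=3 B=0 A=5
Draw 6: a1=3.872, a2=2.445, a3=0.000, a4=2.390, a5=0.000, a0=8.707; τ=−ln(0.8477)/8.707=0.019 → t=0.678; u2·a0=0.0824·8.707=0.717 ≤ a1=3.872 → R1 fires; M=10 D=0 C=3 B=1 A=6
Draw 7: a1=0.000, a2=2.934, a3=1.380, a4=0.000, a5=0.156, a0=4.470; τ=−ln(0.7134)/4.470=0.076 → t=0.754; u2·a0=0.8130·4.470=3.634; a1+a2=2.934 < 3.634 ≤ a1+…+a3=4.314 → R3 fires; M=12 D=0 C=2 B=0 A=7
Draw 8: a1=0.000, a2=2.282, a3=0.000, a4=0.000, a5=0.000, a0=2.282; τ=−ln(0.4327)/2.282=0.367 → t=1.121; u2·a0=0.1550·2.282=0.354; a1=0.000 < 0.354 ≤ a1+a2=2.282 → R2 fires; M=13 D=1 C=1 B=0 A=6
Draw 9: a1=4.576, a2=0.978, a3=0.000, a4=2.868, a5=0.000, a0=8.422; τ=−ln(0.4493)/8.422=0.095 → t=1.216; u2·a0=0.0973·8.422=0.819 ≤ a1=4.576 → R1 fires; M=12 D=0 C=1 B=1 A=7
Draw 10: a1=0.000, a2=1.141, a3=0.460, a4=0.000, a5=0.156, a0=1.757; τ=−ln(0.0448)/1.757=1.768 → t=2.984; u2·a0=0.1668·1.757=0.293; a1=0.000 < 0.293 ≤ a1+a2=1.141 → R2 fires; M=13 D=1 C=0 B=1 A=6
Draw 11: a1=4.576, a2=0.000, a3=0.000, a4=2.868, a5=0.156, a0=7.600; τ=−ln(0.0409)/7.600=0.421 → t=3.404 > T=3.25: stop.
Read off B at T=3.25: 1

B at T = 1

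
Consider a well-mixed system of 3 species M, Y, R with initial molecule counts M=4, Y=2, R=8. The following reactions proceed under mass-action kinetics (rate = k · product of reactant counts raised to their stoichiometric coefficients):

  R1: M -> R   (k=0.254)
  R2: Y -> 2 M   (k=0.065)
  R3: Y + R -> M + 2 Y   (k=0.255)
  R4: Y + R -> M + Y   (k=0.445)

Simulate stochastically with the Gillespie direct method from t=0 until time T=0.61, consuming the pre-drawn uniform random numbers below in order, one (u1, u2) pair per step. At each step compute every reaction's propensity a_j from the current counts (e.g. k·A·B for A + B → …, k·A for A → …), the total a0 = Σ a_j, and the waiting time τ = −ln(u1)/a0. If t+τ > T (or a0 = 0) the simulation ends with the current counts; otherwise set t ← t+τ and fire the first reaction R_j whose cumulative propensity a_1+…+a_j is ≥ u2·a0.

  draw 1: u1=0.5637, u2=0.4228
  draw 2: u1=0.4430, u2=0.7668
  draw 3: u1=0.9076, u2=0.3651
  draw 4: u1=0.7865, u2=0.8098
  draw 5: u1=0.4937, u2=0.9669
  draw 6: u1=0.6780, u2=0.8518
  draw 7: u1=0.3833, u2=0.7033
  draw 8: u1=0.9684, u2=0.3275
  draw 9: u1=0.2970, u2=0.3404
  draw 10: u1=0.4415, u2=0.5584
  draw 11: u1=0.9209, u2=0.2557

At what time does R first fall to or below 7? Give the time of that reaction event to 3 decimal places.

Threshold first reached at t = 0.046

t=0.000: M=4 Y=2 R=8
Draw 1: a1=1.016, a2=0.130, a3=4.080, a4=7.120, a0=12.346; τ=−ln(0.5637)/12.346=0.046 → t=0.046; u2·a0=0.4228·12.346=5.220; a1+a2=1.146 < 5.220 ≤ a1+…+a3=5.226 → R3 fires; M=5 Y=3 R=7
Draw 2: a1=1.270, a2=0.195, a3=5.355, a4=9.345, a0=16.165; τ=−ln(0.4430)/16.165=0.050 → t=0.097; u2·a0=0.7668·16.165=12.395; a1+…+a3=6.820 < 12.395 ≤ a1+…+a4=16.165 → R4 fires; M=6 Y=3 R=6
Draw 3: a1=1.524, a2=0.195, a3=4.590, a4=8.010, a0=14.319; τ=−ln(0.9076)/14.319=0.007 → t=0.104; u2·a0=0.3651·14.319=5.228; a1+a2=1.719 < 5.228 ≤ a1+…+a3=6.309 → R3 fires; M=7 Y=4 R=5
Draw 4: a1=1.778, a2=0.260, a3=5.100, a4=8.900, a0=16.038; τ=−ln(0.7865)/16.038=0.015 → t=0.119; u2·a0=0.8098·16.038=12.988; a1+…+a3=7.138 < 12.988 ≤ a1+…+a4=16.038 → R4 fires; M=8 Y=4 R=4
Draw 5: a1=2.032, a2=0.260, a3=4.080, a4=7.120, a0=13.492; τ=−ln(0.4937)/13.492=0.052 → t=0.171; u2·a0=0.9669·13.492=13.045; a1+…+a3=6.372 < 13.045 ≤ a1+…+a4=13.492 → R4 fires; M=9 Y=4 R=3
Draw 6: a1=2.286, a2=0.260, a3=3.060, a4=5.340, a0=10.946; τ=−ln(0.6780)/10.946=0.036 → t=0.206; u2·a0=0.8518·10.946=9.324; a1+…+a3=5.606 < 9.324 ≤ a1+…+a4=10.946 → R4 fires; M=10 Y=4 R=2
Draw 7: a1=2.540, a2=0.260, a3=2.040, a4=3.560, a0=8.400; τ=−ln(0.3833)/8.400=0.114 → t=0.321; u2·a0=0.7033·8.400=5.908; a1+…+a3=4.840 < 5.908 ≤ a1+…+a4=8.400 → R4 fires; M=11 Y=4 R=1
Draw 8: a1=2.794, a2=0.260, a3=1.020, a4=1.780, a0=5.854; τ=−ln(0.9684)/5.854=0.005 → t=0.326; u2·a0=0.3275·5.854=1.917 ≤ a1=2.794 → R1 fires; M=10 Y=4 R=2
Draw 9: a1=2.540, a2=0.260, a3=2.040, a4=3.560, a0=8.400; τ=−ln(0.2970)/8.400=0.145 → t=0.471; u2·a0=0.3404·8.400=2.859; a1+a2=2.800 < 2.859 ≤ a1+…+a3=4.840 → R3 fires; M=11 Y=5 R=1
Draw 10: a1=2.794, a2=0.325, a3=1.275, a4=2.225, a0=6.619; τ=−ln(0.4415)/6.619=0.124 → t=0.594; u2·a0=0.5584·6.619=3.696; a1+a2=3.119 < 3.696 ≤ a1+…+a3=4.394 → R3 fires; M=12 Y=6 R=0
Draw 11: a1=3.048, a2=0.390, a3=0.000, a4=0.000, a0=3.438; τ=−ln(0.9209)/3.438=0.024 → t=0.618 > T=0.61: stop.
R first becomes ≤ 7 when it reaches 7 at the event at t=0.046.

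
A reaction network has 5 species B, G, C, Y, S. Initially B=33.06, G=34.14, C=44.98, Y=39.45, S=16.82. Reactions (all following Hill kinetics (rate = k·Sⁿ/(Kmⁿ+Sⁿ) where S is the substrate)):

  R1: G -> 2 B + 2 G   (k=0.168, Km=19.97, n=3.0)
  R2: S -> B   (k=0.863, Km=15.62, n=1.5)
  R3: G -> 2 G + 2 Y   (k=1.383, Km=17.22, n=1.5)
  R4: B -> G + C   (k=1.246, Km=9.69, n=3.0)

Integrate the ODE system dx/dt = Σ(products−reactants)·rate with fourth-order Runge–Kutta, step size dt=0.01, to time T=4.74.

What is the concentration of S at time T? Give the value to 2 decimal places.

S at T = 14.76

RK4 with dt=0.01: 474 steps to T=4.74. Trajectory (selected grid times):
t=0.00: B=33.06 G=34.14 C=44.98 Y=39.45 S=16.82
t=0.53: B=32.81 G=35.40 C=45.62 Y=40.54 S=16.58
t=1.05: B=32.56 G=36.65 C=46.26 Y=41.62 S=16.35
t=1.58: B=32.30 G=37.93 C=46.90 Y=42.73 S=16.11
t=2.11: B=32.05 G=39.21 C=47.54 Y=43.86 S=15.88
t=2.63: B=31.80 G=40.48 C=48.17 Y=44.98 S=15.65
t=3.16: B=31.55 G=41.78 C=48.81 Y=46.14 S=15.42
t=3.69: B=31.29 G=43.08 C=49.46 Y=47.30 S=15.20
t=4.21: B=31.04 G=44.37 C=50.08 Y=48.45 S=14.98
t=4.74: B=30.78 G=45.68 C=50.72 Y=49.64 S=14.76
Read off S at T=4.74: 14.76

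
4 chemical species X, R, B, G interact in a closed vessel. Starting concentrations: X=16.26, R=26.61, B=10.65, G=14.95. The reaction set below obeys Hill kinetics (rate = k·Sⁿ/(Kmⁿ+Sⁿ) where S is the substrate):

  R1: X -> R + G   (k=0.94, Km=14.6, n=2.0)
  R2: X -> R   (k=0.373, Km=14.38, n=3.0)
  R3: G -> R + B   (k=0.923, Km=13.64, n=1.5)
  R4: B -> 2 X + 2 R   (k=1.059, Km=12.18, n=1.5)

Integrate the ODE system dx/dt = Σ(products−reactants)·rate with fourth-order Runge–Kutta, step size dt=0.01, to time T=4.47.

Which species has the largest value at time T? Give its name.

RK4 with dt=0.01: 447 steps to T=4.47. Trajectory (selected grid times):
t=0.00: X=16.26 R=26.61 B=10.65 G=14.95
t=0.50: X=16.36 R=27.70 B=10.66 G=14.96
t=0.99: X=16.47 R=28.78 B=10.67 G=14.98
t=1.49: X=16.57 R=29.88 B=10.68 G=15.00
t=1.99: X=16.67 R=30.98 B=10.68 G=15.01
t=2.48: X=16.76 R=32.07 B=10.69 G=15.03
t=2.98: X=16.86 R=33.18 B=10.70 G=15.05
t=3.48: X=16.95 R=34.29 B=10.71 G=15.07
t=3.97: X=17.04 R=35.38 B=10.72 G=15.10
t=4.47: X=17.13 R=36.49 B=10.73 G=15.12
At T=4.47: X=17.13 R=36.49 B=10.73 G=15.12; the largest is R.

Dominant species at T: R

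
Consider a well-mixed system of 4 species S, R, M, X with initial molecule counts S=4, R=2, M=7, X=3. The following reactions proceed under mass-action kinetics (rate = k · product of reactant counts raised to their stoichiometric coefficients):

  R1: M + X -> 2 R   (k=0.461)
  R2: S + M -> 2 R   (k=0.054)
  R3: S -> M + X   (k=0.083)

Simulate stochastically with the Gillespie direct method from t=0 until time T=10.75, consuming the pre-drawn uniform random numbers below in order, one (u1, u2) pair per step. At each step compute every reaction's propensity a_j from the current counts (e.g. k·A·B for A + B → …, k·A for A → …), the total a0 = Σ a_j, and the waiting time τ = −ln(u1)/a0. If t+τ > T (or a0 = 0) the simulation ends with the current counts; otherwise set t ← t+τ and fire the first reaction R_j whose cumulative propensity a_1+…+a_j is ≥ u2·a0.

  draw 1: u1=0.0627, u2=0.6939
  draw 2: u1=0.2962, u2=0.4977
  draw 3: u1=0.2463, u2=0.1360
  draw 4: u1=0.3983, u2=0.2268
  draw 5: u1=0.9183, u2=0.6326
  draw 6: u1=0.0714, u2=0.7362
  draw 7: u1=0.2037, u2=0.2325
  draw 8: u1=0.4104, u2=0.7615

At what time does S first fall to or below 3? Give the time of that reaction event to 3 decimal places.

Threshold first reached at t = 1.557

t=0.000: S=4 R=2 M=7 X=3
Draw 1: a1=9.681, a2=1.512, a3=0.332, a0=11.525; τ=−ln(0.0627)/11.525=0.240 → t=0.240; u2·a0=0.6939·11.525=7.997 ≤ a1=9.681 → R1 fires; S=4 R=4 M=6 X=2
Draw 2: a1=5.532, a2=1.296, a3=0.332, a0=7.160; τ=−ln(0.2962)/7.160=0.170 → t=0.410; u2·a0=0.4977·7.160=3.564 ≤ a1=5.532 → R1 fires; S=4 R=6 M=5 X=1
Draw 3: a1=2.305, a2=1.080, a3=0.332, a0=3.717; τ=−ln(0.2463)/3.717=0.377 → t=0.787; u2·a0=0.1360·3.717=0.506 ≤ a1=2.305 → R1 fires; S=4 R=8 M=4 X=0
Draw 4: a1=0.000, a2=0.864, a3=0.332, a0=1.196; τ=−ln(0.3983)/1.196=0.770 → t=1.557; u2·a0=0.2268·1.196=0.271; a1=0.000 < 0.271 ≤ a1+a2=0.864 → R2 fires; S=3 R=10 M=3 X=0
Draw 5: a1=0.000, a2=0.486, a3=0.249, a0=0.735; τ=−ln(0.9183)/0.735=0.116 → t=1.673; u2·a0=0.6326·0.735=0.465; a1=0.000 < 0.465 ≤ a1+a2=0.486 → R2 fires; S=2 R=12 M=2 X=0
Draw 6: a1=0.000, a2=0.216, a3=0.166, a0=0.382; τ=−ln(0.0714)/0.382=6.910 → t=8.582; u2·a0=0.7362·0.382=0.281; a1+a2=0.216 < 0.281 ≤ a1+…+a3=0.382 → R3 fires; S=1 R=12 M=3 X=1
Draw 7: a1=1.383, a2=0.162, a3=0.083, a0=1.628; τ=−ln(0.2037)/1.628=0.977 → t=9.560; u2·a0=0.2325·1.628=0.379 ≤ a1=1.383 → R1 fires; S=1 R=14 M=2 X=0
Draw 8: a1=0.000, a2=0.108, a3=0.083, a0=0.191; τ=−ln(0.4104)/0.191=4.663 → t=14.223 > T=10.75: stop.
S first becomes ≤ 3 when it reaches 3 at the event at t=1.557.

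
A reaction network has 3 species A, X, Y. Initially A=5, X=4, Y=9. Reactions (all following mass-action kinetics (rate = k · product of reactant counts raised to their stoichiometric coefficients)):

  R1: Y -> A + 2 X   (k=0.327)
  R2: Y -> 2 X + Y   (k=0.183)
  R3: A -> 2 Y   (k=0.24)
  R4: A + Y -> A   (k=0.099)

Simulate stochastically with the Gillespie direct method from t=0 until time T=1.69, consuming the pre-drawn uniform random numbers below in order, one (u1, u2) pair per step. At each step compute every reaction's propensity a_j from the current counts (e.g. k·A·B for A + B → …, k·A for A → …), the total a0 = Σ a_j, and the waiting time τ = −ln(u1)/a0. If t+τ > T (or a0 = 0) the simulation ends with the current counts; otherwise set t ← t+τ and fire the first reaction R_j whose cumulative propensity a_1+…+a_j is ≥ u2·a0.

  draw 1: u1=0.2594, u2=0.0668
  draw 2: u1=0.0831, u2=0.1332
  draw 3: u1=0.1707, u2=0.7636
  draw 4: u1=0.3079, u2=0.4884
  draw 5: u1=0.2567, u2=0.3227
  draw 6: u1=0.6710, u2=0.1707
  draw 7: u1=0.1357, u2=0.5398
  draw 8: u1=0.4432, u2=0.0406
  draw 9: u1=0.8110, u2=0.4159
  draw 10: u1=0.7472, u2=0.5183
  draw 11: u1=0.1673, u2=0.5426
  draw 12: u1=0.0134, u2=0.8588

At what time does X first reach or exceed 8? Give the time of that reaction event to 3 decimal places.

t=0.000: A=5 X=4 Y=9
Draw 1: a1=2.943, a2=1.647, a3=1.200, a4=4.455, a0=10.245; τ=−ln(0.2594)/10.245=0.132 → t=0.132; u2·a0=0.0668·10.245=0.684 ≤ a1=2.943 → R1 fires; A=6 X=6 Y=8
Draw 2: a1=2.616, a2=1.464, a3=1.440, a4=4.752, a0=10.272; τ=−ln(0.0831)/10.272=0.242 → t=0.374; u2·a0=0.1332·10.272=1.368 ≤ a1=2.616 → R1 fires; A=7 X=8 Y=7
Draw 3: a1=2.289, a2=1.281, a3=1.680, a4=4.851, a0=10.101; τ=−ln(0.1707)/10.101=0.175 → t=0.549; u2·a0=0.7636·10.101=7.713; a1+…+a3=5.250 < 7.713 ≤ a1+…+a4=10.101 → R4 fires; A=7 X=8 Y=6
Draw 4: a1=1.962, a2=1.098, a3=1.680, a4=4.158, a0=8.898; τ=−ln(0.3079)/8.898=0.132 → t=0.681; u2·a0=0.4884·8.898=4.346; a1+a2=3.060 < 4.346 ≤ a1+…+a3=4.740 → R3 fires; A=6 X=8 Y=8
Draw 5: a1=2.616, a2=1.464, a3=1.440, a4=4.752, a0=10.272; τ=−ln(0.2567)/10.272=0.132 → t=0.814; u2·a0=0.3227·10.272=3.315; a1=2.616 < 3.315 ≤ a1+a2=4.080 → R2 fires; A=6 X=10 Y=8
Draw 6: a1=2.616, a2=1.464, a3=1.440, a4=4.752, a0=10.272; τ=−ln(0.6710)/10.272=0.039 → t=0.853; u2·a0=0.1707·10.272=1.753 ≤ a1=2.616 → R1 fires; A=7 X=12 Y=7
Draw 7: a1=2.289, a2=1.281, a3=1.680, a4=4.851, a0=10.101; τ=−ln(0.1357)/10.101=0.198 → t=1.050; u2·a0=0.5398·10.101=5.453; a1+…+a3=5.250 < 5.453 ≤ a1+…+a4=10.101 → R4 fires; A=7 X=12 Y=6
Draw 8: a1=1.962, a2=1.098, a3=1.680, a4=4.158, a0=8.898; τ=−ln(0.4432)/8.898=0.091 → t=1.142; u2·a0=0.0406·8.898=0.361 ≤ a1=1.962 → R1 fires; A=8 X=14 Y=5
Draw 9: a1=1.635, a2=0.915, a3=1.920, a4=3.960, a0=8.430; τ=−ln(0.8110)/8.430=0.025 → t=1.167; u2·a0=0.4159·8.430=3.506; a1+a2=2.550 < 3.506 ≤ a1+…+a3=4.470 → R3 fires; A=7 X=14 Y=7
Draw 10: a1=2.289, a2=1.281, a3=1.680, a4=4.851, a0=10.101; τ=−ln(0.7472)/10.101=0.029 → t=1.195; u2·a0=0.5183·10.101=5.235; a1+a2=3.570 < 5.235 ≤ a1+…+a3=5.250 → R3 fires; A=6 X=14 Y=9
Draw 11: a1=2.943, a2=1.647, a3=1.440, a4=5.346, a0=11.376; τ=−ln(0.1673)/11.376=0.157 → t=1.353; u2·a0=0.5426·11.376=6.173; a1+…+a3=6.030 < 6.173 ≤ a1+…+a4=11.376 → R4 fires; A=6 X=14 Y=8
Draw 12: a1=2.616, a2=1.464, a3=1.440, a4=4.752, a0=10.272; τ=−ln(0.0134)/10.272=0.420 → t=1.772 > T=1.69: stop.
X first becomes ≥ 8 when it reaches 8 at the event at t=0.374.

Threshold first reached at t = 0.374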